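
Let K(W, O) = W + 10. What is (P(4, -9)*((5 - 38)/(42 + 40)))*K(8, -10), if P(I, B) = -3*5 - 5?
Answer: 5940/41 ≈ 144.88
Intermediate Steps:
P(I, B) = -20 (P(I, B) = -15 - 5 = -20)
K(W, O) = 10 + W
(P(4, -9)*((5 - 38)/(42 + 40)))*K(8, -10) = (-20*(5 - 38)/(42 + 40))*(10 + 8) = -(-660)/82*18 = -20*(-33/82)*18 = (330/41)*18 = 5940/41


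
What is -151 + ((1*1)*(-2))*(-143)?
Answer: 135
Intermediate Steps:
-151 + ((1*1)*(-2))*(-143) = -151 + (1*(-2))*(-143) = -151 - 2*(-143) = -151 + 286 = 135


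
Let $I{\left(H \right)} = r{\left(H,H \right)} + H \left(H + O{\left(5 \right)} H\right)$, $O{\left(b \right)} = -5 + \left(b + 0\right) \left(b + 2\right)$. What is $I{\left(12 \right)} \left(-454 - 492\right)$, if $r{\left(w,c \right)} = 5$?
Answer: $-4227674$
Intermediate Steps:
$O{\left(b \right)} = -5 + b \left(2 + b\right)$
$I{\left(H \right)} = 5 + 31 H^{2}$ ($I{\left(H \right)} = 5 + H \left(H + \left(-5 + 5^{2} + 2 \cdot 5\right) H\right) = 5 + H \left(H + \left(-5 + 25 + 10\right) H\right) = 5 + H \left(H + 30 H\right) = 5 + H 31 H = 5 + 31 H^{2}$)
$I{\left(12 \right)} \left(-454 - 492\right) = \left(5 + 31 \cdot 12^{2}\right) \left(-454 - 492\right) = \left(5 + 31 \cdot 144\right) \left(-946\right) = \left(5 + 4464\right) \left(-946\right) = 4469 \left(-946\right) = -4227674$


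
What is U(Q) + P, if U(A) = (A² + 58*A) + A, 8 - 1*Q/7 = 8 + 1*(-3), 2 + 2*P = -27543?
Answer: -24185/2 ≈ -12093.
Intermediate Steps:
P = -27545/2 (P = -1 + (½)*(-27543) = -1 - 27543/2 = -27545/2 ≈ -13773.)
Q = 21 (Q = 56 - 7*(8 + 1*(-3)) = 56 - 7*(8 - 3) = 56 - 7*5 = 56 - 35 = 21)
U(A) = A² + 59*A
U(Q) + P = 21*(59 + 21) - 27545/2 = 21*80 - 27545/2 = 1680 - 27545/2 = -24185/2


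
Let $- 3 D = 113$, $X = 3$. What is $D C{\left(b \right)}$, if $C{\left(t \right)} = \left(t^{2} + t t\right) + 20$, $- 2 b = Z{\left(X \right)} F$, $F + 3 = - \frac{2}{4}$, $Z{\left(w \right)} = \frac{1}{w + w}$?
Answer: $- \frac{656417}{864} \approx -759.74$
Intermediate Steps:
$Z{\left(w \right)} = \frac{1}{2 w}$
$D = - \frac{113}{3}$ ($D = \left(- \frac{1}{3}\right) 113 = - \frac{113}{3} \approx -37.667$)
$F = - \frac{7}{2}$ ($F = -3 - \frac{2}{4} = -3 - \frac{1}{2} = - \frac{7}{2} \approx -3.5$)
$b = \frac{7}{24}$ ($b = - \frac{\frac{1}{2 \cdot 3} \left(- \frac{7}{2}\right)}{2} = - \frac{\frac{1}{2} \cdot \frac{1}{3} \left(- \frac{7}{2}\right)}{2} = - \frac{\frac{1}{6} \left(- \frac{7}{2}\right)}{2} = \left(- \frac{1}{2}\right) \left(- \frac{7}{12}\right) = \frac{7}{24} \approx 0.29167$)
$C{\left(t \right)} = 20 + 2 t^{2}$ ($C{\left(t \right)} = \left(t^{2} + t^{2}\right) + 20 = 2 t^{2} + 20 = 20 + 2 t^{2}$)
$D C{\left(b \right)} = - \frac{113 \left(20 + 2 \left(\frac{7}{24}\right)^{2}\right)}{3} = - \frac{113 \left(20 + 2 \cdot \frac{49}{576}\right)}{3} = - \frac{113 \left(20 + \frac{49}{288}\right)}{3} = \left(- \frac{113}{3}\right) \frac{5809}{288} = - \frac{656417}{864}$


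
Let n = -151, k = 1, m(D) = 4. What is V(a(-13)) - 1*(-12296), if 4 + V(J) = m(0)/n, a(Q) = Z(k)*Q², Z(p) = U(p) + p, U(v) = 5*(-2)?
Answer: 1856088/151 ≈ 12292.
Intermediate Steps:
U(v) = -10
Z(p) = -10 + p
a(Q) = -9*Q² (a(Q) = (-10 + 1)*Q² = -9*Q²)
V(J) = -608/151 (V(J) = -4 + 4/(-151) = -4 + 4*(-1/151) = -4 - 4/151 = -608/151)
V(a(-13)) - 1*(-12296) = -608/151 - 1*(-12296) = -608/151 + 12296 = 1856088/151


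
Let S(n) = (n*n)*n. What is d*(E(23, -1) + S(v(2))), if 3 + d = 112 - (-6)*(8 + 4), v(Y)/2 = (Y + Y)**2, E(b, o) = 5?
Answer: 5931913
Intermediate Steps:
v(Y) = 8*Y**2 (v(Y) = 2*(Y + Y)**2 = 2*(2*Y)**2 = 2*(4*Y**2) = 8*Y**2)
d = 181 (d = -3 + (112 - (-6)*(8 + 4)) = -3 + (112 - (-6)*12) = -3 + (112 - 1*(-72)) = -3 + (112 + 72) = -3 + 184 = 181)
S(n) = n**3 (S(n) = n**2*n = n**3)
d*(E(23, -1) + S(v(2))) = 181*(5 + (8*2**2)**3) = 181*(5 + (8*4)**3) = 181*(5 + 32**3) = 181*(5 + 32768) = 181*32773 = 5931913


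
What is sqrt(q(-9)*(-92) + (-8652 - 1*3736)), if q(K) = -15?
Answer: 16*I*sqrt(43) ≈ 104.92*I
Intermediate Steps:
sqrt(q(-9)*(-92) + (-8652 - 1*3736)) = sqrt(-15*(-92) + (-8652 - 1*3736)) = sqrt(1380 + (-8652 - 3736)) = sqrt(1380 - 12388) = sqrt(-11008) = 16*I*sqrt(43)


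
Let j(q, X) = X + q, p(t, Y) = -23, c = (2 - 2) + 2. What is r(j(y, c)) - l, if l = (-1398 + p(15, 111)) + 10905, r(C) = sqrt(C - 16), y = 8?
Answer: -9484 + I*sqrt(6) ≈ -9484.0 + 2.4495*I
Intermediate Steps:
c = 2 (c = 0 + 2 = 2)
r(C) = sqrt(-16 + C)
l = 9484 (l = (-1398 - 23) + 10905 = -1421 + 10905 = 9484)
r(j(y, c)) - l = sqrt(-16 + (2 + 8)) - 1*9484 = sqrt(-16 + 10) - 9484 = sqrt(-6) - 9484 = I*sqrt(6) - 9484 = -9484 + I*sqrt(6)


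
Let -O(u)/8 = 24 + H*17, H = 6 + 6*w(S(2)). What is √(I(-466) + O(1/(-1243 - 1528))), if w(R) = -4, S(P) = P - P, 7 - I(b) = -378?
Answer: √2641 ≈ 51.391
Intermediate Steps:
I(b) = 385 (I(b) = 7 - 1*(-378) = 7 + 378 = 385)
S(P) = 0
H = -18 (H = 6 + 6*(-4) = 6 - 24 = -18)
O(u) = 2256 (O(u) = -8*(24 - 18*17) = -8*(24 - 306) = -8*(-282) = 2256)
√(I(-466) + O(1/(-1243 - 1528))) = √(385 + 2256) = √2641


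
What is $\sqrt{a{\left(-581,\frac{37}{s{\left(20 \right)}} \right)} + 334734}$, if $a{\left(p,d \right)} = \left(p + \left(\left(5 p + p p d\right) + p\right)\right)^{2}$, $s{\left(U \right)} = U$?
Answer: $\frac{\sqrt{153968946339489}}{20} \approx 6.2042 \cdot 10^{5}$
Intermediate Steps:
$a{\left(p,d \right)} = \left(7 p + d p^{2}\right)^{2}$ ($a{\left(p,d \right)} = \left(p + \left(\left(5 p + p^{2} d\right) + p\right)\right)^{2} = \left(p + \left(\left(5 p + d p^{2}\right) + p\right)\right)^{2} = \left(p + \left(6 p + d p^{2}\right)\right)^{2} = \left(7 p + d p^{2}\right)^{2}$)
$\sqrt{a{\left(-581,\frac{37}{s{\left(20 \right)}} \right)} + 334734} = \sqrt{\left(-581\right)^{2} \left(7 + \frac{37}{20} \left(-581\right)\right)^{2} + 334734} = \sqrt{337561 \left(7 + 37 \cdot \frac{1}{20} \left(-581\right)\right)^{2} + 334734} = \sqrt{337561 \left(7 + \frac{37}{20} \left(-581\right)\right)^{2} + 334734} = \sqrt{337561 \left(7 - \frac{21497}{20}\right)^{2} + 334734} = \sqrt{337561 \left(- \frac{21357}{20}\right)^{2} + 334734} = \sqrt{337561 \cdot \frac{456121449}{400} + 334734} = \sqrt{\frac{153968812445889}{400} + 334734} = \sqrt{\frac{153968946339489}{400}} = \frac{\sqrt{153968946339489}}{20}$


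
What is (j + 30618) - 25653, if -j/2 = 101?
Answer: 4763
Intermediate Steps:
j = -202 (j = -2*101 = -202)
(j + 30618) - 25653 = (-202 + 30618) - 25653 = 30416 - 25653 = 4763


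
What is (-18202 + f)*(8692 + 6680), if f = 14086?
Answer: -63271152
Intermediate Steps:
(-18202 + f)*(8692 + 6680) = (-18202 + 14086)*(8692 + 6680) = -4116*15372 = -63271152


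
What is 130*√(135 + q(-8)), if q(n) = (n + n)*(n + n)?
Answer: 130*√391 ≈ 2570.6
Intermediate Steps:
q(n) = 4*n² (q(n) = (2*n)*(2*n) = 4*n²)
130*√(135 + q(-8)) = 130*√(135 + 4*(-8)²) = 130*√(135 + 4*64) = 130*√(135 + 256) = 130*√391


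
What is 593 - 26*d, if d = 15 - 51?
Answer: 1529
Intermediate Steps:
d = -36
593 - 26*d = 593 - 26*(-36) = 593 - 1*(-936) = 593 + 936 = 1529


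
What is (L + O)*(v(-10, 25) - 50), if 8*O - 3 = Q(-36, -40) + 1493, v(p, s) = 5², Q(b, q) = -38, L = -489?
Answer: 30675/4 ≈ 7668.8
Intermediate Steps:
v(p, s) = 25
O = 729/4 (O = 3/8 + (-38 + 1493)/8 = 3/8 + (⅛)*1455 = 3/8 + 1455/8 = 729/4 ≈ 182.25)
(L + O)*(v(-10, 25) - 50) = (-489 + 729/4)*(25 - 50) = -1227/4*(-25) = 30675/4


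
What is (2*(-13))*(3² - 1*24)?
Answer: 390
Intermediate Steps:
(2*(-13))*(3² - 1*24) = -26*(9 - 24) = -26*(-15) = 390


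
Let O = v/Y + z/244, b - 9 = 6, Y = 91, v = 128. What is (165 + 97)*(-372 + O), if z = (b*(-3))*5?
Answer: -1080636161/11102 ≈ -97337.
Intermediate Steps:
b = 15 (b = 9 + 6 = 15)
z = -225 (z = (15*(-3))*5 = -45*5 = -225)
O = 10757/22204 (O = 128/91 - 225/244 = 10757/22204 ≈ 0.48446)
(165 + 97)*(-372 + O) = (165 + 97)*(-372 + 10757/22204) = 262*(-8249131/22204) = -1080636161/11102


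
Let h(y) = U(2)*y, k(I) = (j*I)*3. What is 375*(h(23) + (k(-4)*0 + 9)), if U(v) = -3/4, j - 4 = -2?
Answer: -12375/4 ≈ -3093.8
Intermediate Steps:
j = 2 (j = 4 - 2 = 2)
U(v) = -¾ (U(v) = -3*¼ = -¾)
k(I) = 6*I (k(I) = (2*I)*3 = 6*I)
h(y) = -3*y/4
375*(h(23) + (k(-4)*0 + 9)) = 375*(-¾*23 + ((6*(-4))*0 + 9)) = 375*(-69/4 + (-24*0 + 9)) = 375*(-69/4 + (0 + 9)) = 375*(-69/4 + 9) = 375*(-33/4) = -12375/4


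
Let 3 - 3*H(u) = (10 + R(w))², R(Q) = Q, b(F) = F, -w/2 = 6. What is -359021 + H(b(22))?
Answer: -1077064/3 ≈ -3.5902e+5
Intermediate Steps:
w = -12 (w = -2*6 = -12)
H(u) = -⅓ (H(u) = 1 - (10 - 12)²/3 = 1 - ⅓*(-2)² = 1 - ⅓*4 = 1 - 4/3 = -⅓)
-359021 + H(b(22)) = -359021 - ⅓ = -1077064/3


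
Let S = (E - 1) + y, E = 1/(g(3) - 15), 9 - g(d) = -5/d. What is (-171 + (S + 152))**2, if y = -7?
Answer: 125316/169 ≈ 741.51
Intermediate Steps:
g(d) = 9 + 5/d (g(d) = 9 - (-5)/d = 9 + 5/d)
E = -3/13 (E = 1/((9 + 5/3) - 15) = 1/(32/3 - 15) = 1/(-13/3) = -3/13 ≈ -0.23077)
S = -107/13 (S = (-3/13 - 1) - 7 = -16/13 - 7 = -107/13 ≈ -8.2308)
(-171 + (S + 152))**2 = (-171 + (-107/13 + 152))**2 = (-171 + 1869/13)**2 = (-354/13)**2 = 125316/169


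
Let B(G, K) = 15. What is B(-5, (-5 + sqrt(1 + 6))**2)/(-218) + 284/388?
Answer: 14023/21146 ≈ 0.66315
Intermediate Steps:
B(-5, (-5 + sqrt(1 + 6))**2)/(-218) + 284/388 = 15/(-218) + 284/388 = 15*(-1/218) + 284*(1/388) = -15/218 + 71/97 = 14023/21146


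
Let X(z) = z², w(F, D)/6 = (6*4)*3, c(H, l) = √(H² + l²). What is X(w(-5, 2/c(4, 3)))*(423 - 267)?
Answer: 29113344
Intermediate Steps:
w(F, D) = 432 (w(F, D) = 6*((6*4)*3) = 6*(24*3) = 6*72 = 432)
X(w(-5, 2/c(4, 3)))*(423 - 267) = 432²*(423 - 267) = 186624*156 = 29113344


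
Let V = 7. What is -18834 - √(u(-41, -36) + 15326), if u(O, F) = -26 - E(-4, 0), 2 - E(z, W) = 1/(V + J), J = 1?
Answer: -18834 - √244770/4 ≈ -18958.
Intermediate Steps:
E(z, W) = 15/8 (E(z, W) = 2 - 1/(7 + 1) = 2 - 1/8 = 2 - 1*⅛ = 2 - ⅛ = 15/8)
u(O, F) = -223/8 (u(O, F) = -26 - 1*15/8 = -26 - 15/8 = -223/8)
-18834 - √(u(-41, -36) + 15326) = -18834 - √(-223/8 + 15326) = -18834 - √(122385/8) = -18834 - √244770/4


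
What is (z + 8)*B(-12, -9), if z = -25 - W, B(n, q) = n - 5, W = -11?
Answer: 102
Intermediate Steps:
B(n, q) = -5 + n
z = -14 (z = -25 - 1*(-11) = -25 + 11 = -14)
(z + 8)*B(-12, -9) = (-14 + 8)*(-5 - 12) = -6*(-17) = 102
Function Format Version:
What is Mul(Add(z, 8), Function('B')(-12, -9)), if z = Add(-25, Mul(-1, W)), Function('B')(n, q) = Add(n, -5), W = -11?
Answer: 102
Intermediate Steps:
Function('B')(n, q) = Add(-5, n)
z = -14 (z = Add(-25, Mul(-1, -11)) = Add(-25, 11) = -14)
Mul(Add(z, 8), Function('B')(-12, -9)) = Mul(Add(-14, 8), Add(-5, -12)) = Mul(-6, -17) = 102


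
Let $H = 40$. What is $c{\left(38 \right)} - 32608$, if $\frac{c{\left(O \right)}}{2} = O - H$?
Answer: $-32612$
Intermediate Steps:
$c{\left(O \right)} = -80 + 2 O$ ($c{\left(O \right)} = 2 \left(O - 40\right) = 2 \left(-40 + O\right) = -80 + 2 O$)
$c{\left(38 \right)} - 32608 = \left(-80 + 2 \cdot 38\right) - 32608 = \left(-80 + 76\right) - 32608 = -4 - 32608 = -32612$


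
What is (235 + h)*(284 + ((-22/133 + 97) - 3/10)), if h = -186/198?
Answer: 1954600682/21945 ≈ 89068.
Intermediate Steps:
h = -31/33 (h = -186*1/198 = -31/33 ≈ -0.93939)
(235 + h)*(284 + ((-22/133 + 97) - 3/10)) = (235 - 31/33)*(284 + ((-22/133 + 97) - 3/10)) = 7724*(284 + ((-22*1/133 + 97) - 3*⅒))/33 = 7724*(284 + ((-22/133 + 97) - 3/10))/33 = 7724*(284 + (12879/133 - 3/10))/33 = 7724*(284 + 128391/1330)/33 = (7724/33)*(506111/1330) = 1954600682/21945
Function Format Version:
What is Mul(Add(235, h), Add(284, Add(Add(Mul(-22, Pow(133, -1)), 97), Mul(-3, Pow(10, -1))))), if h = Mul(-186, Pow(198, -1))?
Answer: Rational(1954600682, 21945) ≈ 89068.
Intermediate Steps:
h = Rational(-31, 33) (h = Mul(-186, Rational(1, 198)) = Rational(-31, 33) ≈ -0.93939)
Mul(Add(235, h), Add(284, Add(Add(Mul(-22, Pow(133, -1)), 97), Mul(-3, Pow(10, -1))))) = Mul(Add(235, Rational(-31, 33)), Add(284, Add(Add(Mul(-22, Pow(133, -1)), 97), Mul(-3, Pow(10, -1))))) = Mul(Rational(7724, 33), Add(284, Add(Add(Mul(-22, Rational(1, 133)), 97), Mul(-3, Rational(1, 10))))) = Mul(Rational(7724, 33), Add(284, Add(Add(Rational(-22, 133), 97), Rational(-3, 10)))) = Mul(Rational(7724, 33), Add(284, Add(Rational(12879, 133), Rational(-3, 10)))) = Mul(Rational(7724, 33), Add(284, Rational(128391, 1330))) = Mul(Rational(7724, 33), Rational(506111, 1330)) = Rational(1954600682, 21945)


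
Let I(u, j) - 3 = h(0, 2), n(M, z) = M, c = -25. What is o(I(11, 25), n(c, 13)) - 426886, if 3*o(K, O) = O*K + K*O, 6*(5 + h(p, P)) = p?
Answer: -1280558/3 ≈ -4.2685e+5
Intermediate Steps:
h(p, P) = -5 + p/6
I(u, j) = -2 (I(u, j) = 3 + (-5 + (1/6)*0) = 3 + (-5 + 0) = 3 - 5 = -2)
o(K, O) = 2*K*O/3 (o(K, O) = (O*K + K*O)/3 = (K*O + K*O)/3 = (2*K*O)/3 = 2*K*O/3)
o(I(11, 25), n(c, 13)) - 426886 = (2/3)*(-2)*(-25) - 426886 = 100/3 - 426886 = -1280558/3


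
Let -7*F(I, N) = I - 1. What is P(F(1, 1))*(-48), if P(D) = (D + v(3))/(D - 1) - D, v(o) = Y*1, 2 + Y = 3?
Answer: 48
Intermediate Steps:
Y = 1 (Y = -2 + 3 = 1)
F(I, N) = ⅐ - I/7 (F(I, N) = -(I - 1)/7 = -(-1 + I)/7 = ⅐ - I/7)
v(o) = 1 (v(o) = 1*1 = 1)
P(D) = -D + (1 + D)/(-1 + D) (P(D) = (D + 1)/(D - 1) - D = (1 + D)/(-1 + D) - D = -D + (1 + D)/(-1 + D))
P(F(1, 1))*(-48) = ((1 - (⅐ - ⅐*1)² + 2*(⅐ - ⅐*1))/(-1 + (⅐ - ⅐*1)))*(-48) = ((1 - (⅐ - ⅐)² + 2*(⅐ - ⅐))/(-1 + (⅐ - ⅐)))*(-48) = ((1 - 1*0² + 2*0)/(-1 + 0))*(-48) = ((1 - 1*0 + 0)/(-1))*(-48) = -(1 + 0 + 0)*(-48) = -1*1*(-48) = -1*(-48) = 48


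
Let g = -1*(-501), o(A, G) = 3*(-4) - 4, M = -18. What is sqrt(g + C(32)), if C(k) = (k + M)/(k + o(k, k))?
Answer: sqrt(8030)/4 ≈ 22.403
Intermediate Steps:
o(A, G) = -16 (o(A, G) = -12 - 4 = -16)
g = 501
C(k) = (-18 + k)/(-16 + k) (C(k) = (k - 18)/(k - 16) = (-18 + k)/(-16 + k))
sqrt(g + C(32)) = sqrt(501 + (-18 + 32)/(-16 + 32)) = sqrt(501 + 14/16) = sqrt(501 + (1/16)*14) = sqrt(501 + 7/8) = sqrt(4015/8) = sqrt(8030)/4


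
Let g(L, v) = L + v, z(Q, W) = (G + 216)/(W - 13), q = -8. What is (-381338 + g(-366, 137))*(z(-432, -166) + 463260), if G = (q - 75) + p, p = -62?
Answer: -31640859295923/179 ≈ -1.7676e+11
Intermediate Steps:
G = -145 (G = (-8 - 75) - 62 = -83 - 62 = -145)
z(Q, W) = 71/(-13 + W) (z(Q, W) = (-145 + 216)/(W - 13) = 71/(-13 + W))
(-381338 + g(-366, 137))*(z(-432, -166) + 463260) = (-381338 + (-366 + 137))*(71/(-13 - 166) + 463260) = (-381338 - 229)*(71/(-179) + 463260) = -381567*(71*(-1/179) + 463260) = -381567*(-71/179 + 463260) = -381567*82923469/179 = -31640859295923/179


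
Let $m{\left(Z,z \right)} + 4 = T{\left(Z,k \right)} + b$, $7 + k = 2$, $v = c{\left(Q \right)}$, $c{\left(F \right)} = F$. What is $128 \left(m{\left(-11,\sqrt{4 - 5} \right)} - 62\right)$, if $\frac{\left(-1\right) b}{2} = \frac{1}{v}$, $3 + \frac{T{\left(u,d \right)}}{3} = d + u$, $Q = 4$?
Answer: $-15808$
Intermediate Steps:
$v = 4$
$k = -5$ ($k = -7 + 2 = -5$)
$T{\left(u,d \right)} = -9 + 3 d + 3 u$ ($T{\left(u,d \right)} = -9 + 3 \left(d + u\right) = -9 + \left(3 d + 3 u\right) = -9 + 3 d + 3 u$)
$b = - \frac{1}{2}$ ($b = - \frac{2}{4} = \left(-2\right) \frac{1}{4} = - \frac{1}{2} \approx -0.5$)
$m{\left(Z,z \right)} = - \frac{57}{2} + 3 Z$ ($m{\left(Z,z \right)} = -4 + \left(\left(-9 + 3 \left(-5\right) + 3 Z\right) - \frac{1}{2}\right) = -4 - \left(\frac{49}{2} - 3 Z\right) = -4 + \left(\left(-24 + 3 Z\right) - \frac{1}{2}\right) = -4 + \left(- \frac{49}{2} + 3 Z\right) = - \frac{57}{2} + 3 Z$)
$128 \left(m{\left(-11,\sqrt{4 - 5} \right)} - 62\right) = 128 \left(\left(- \frac{57}{2} + 3 \left(-11\right)\right) - 62\right) = 128 \left(\left(- \frac{57}{2} - 33\right) - 62\right) = 128 \left(- \frac{123}{2} - 62\right) = 128 \left(- \frac{247}{2}\right) = -15808$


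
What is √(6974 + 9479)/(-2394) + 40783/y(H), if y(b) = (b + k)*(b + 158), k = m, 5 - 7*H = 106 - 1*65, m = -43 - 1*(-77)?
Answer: 1998367/216140 - √16453/2394 ≈ 9.1921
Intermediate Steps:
m = 34 (m = -43 + 77 = 34)
H = -36/7 (H = 5/7 - (106 - 1*65)/7 = 5/7 - (106 - 65)/7 = 5/7 - ⅐*41 = 5/7 - 41/7 = -36/7 ≈ -5.1429)
k = 34
y(b) = (34 + b)*(158 + b) (y(b) = (b + 34)*(b + 158) = (34 + b)*(158 + b))
√(6974 + 9479)/(-2394) + 40783/y(H) = √(6974 + 9479)/(-2394) + 40783/(5372 + (-36/7)² + 192*(-36/7)) = √16453*(-1/2394) + 40783/(5372 + 1296/49 - 6912/7) = -√16453/2394 + 40783/(216140/49) = -√16453/2394 + 40783*(49/216140) = -√16453/2394 + 1998367/216140 = 1998367/216140 - √16453/2394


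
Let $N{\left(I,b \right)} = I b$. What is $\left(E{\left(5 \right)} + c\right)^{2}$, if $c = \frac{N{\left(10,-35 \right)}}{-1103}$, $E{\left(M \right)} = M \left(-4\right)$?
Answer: $\frac{471324100}{1216609} \approx 387.41$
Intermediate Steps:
$E{\left(M \right)} = - 4 M$
$c = \frac{350}{1103}$ ($c = \frac{10 \left(-35\right)}{-1103} = \left(-350\right) \left(- \frac{1}{1103}\right) = \frac{350}{1103} \approx 0.31732$)
$\left(E{\left(5 \right)} + c\right)^{2} = \left(\left(-4\right) 5 + \frac{350}{1103}\right)^{2} = \left(-20 + \frac{350}{1103}\right)^{2} = \left(- \frac{21710}{1103}\right)^{2} = \frac{471324100}{1216609}$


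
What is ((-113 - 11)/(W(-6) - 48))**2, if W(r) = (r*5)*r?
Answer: 961/1089 ≈ 0.88246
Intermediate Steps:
W(r) = 5*r**2 (W(r) = (5*r)*r = 5*r**2)
((-113 - 11)/(W(-6) - 48))**2 = ((-113 - 11)/(5*(-6)**2 - 48))**2 = (-124/(5*36 - 48))**2 = (-124/(180 - 48))**2 = (-124/132)**2 = (-124*1/132)**2 = (-31/33)**2 = 961/1089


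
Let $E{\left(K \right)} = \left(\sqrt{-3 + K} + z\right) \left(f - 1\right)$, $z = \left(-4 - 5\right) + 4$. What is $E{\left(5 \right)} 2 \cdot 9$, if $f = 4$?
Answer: $-270 + 54 \sqrt{2} \approx -193.63$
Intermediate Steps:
$z = -5$ ($z = -9 + 4 = -5$)
$E{\left(K \right)} = -15 + 3 \sqrt{-3 + K}$ ($E{\left(K \right)} = \left(\sqrt{-3 + K} - 5\right) \left(4 - 1\right) = \left(-5 + \sqrt{-3 + K}\right) 3 = -15 + 3 \sqrt{-3 + K}$)
$E{\left(5 \right)} 2 \cdot 9 = \left(-15 + 3 \sqrt{-3 + 5}\right) 2 \cdot 9 = \left(-15 + 3 \sqrt{2}\right) 2 \cdot 9 = \left(-30 + 6 \sqrt{2}\right) 9 = -270 + 54 \sqrt{2}$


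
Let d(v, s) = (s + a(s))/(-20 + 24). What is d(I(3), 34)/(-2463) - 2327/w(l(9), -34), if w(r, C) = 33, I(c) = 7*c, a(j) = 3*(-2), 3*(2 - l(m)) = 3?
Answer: -636848/9031 ≈ -70.518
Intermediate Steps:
l(m) = 1 (l(m) = 2 - ⅓*3 = 2 - 1 = 1)
a(j) = -6
d(v, s) = -3/2 + s/4 (d(v, s) = (s - 6)/(-20 + 24) = (-6 + s)/4 = (-6 + s)*(¼) = -3/2 + s/4)
d(I(3), 34)/(-2463) - 2327/w(l(9), -34) = (-3/2 + (¼)*34)/(-2463) - 2327/33 = (-3/2 + 17/2)*(-1/2463) - 2327*1/33 = 7*(-1/2463) - 2327/33 = -7/2463 - 2327/33 = -636848/9031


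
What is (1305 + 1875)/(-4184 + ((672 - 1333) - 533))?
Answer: -1590/2689 ≈ -0.59130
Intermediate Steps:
(1305 + 1875)/(-4184 + ((672 - 1333) - 533)) = 3180/(-4184 + (-661 - 533)) = 3180/(-4184 - 1194) = 3180/(-5378) = 3180*(-1/5378) = -1590/2689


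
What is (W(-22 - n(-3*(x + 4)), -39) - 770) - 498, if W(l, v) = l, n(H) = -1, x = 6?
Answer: -1289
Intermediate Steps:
(W(-22 - n(-3*(x + 4)), -39) - 770) - 498 = ((-22 - 1*(-1)) - 770) - 498 = ((-22 + 1) - 770) - 498 = (-21 - 770) - 498 = -791 - 498 = -1289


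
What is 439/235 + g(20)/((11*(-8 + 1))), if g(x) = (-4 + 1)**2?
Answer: 31688/18095 ≈ 1.7512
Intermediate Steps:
g(x) = 9 (g(x) = (-3)**2 = 9)
439/235 + g(20)/((11*(-8 + 1))) = 439/235 + 9/((11*(-8 + 1))) = 439*(1/235) + 9/((11*(-7))) = 439/235 + 9/(-77) = 439/235 + 9*(-1/77) = 439/235 - 9/77 = 31688/18095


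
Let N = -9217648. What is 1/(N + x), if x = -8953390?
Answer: -1/18171038 ≈ -5.5033e-8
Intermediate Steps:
1/(N + x) = 1/(-9217648 - 8953390) = 1/(-18171038) = -1/18171038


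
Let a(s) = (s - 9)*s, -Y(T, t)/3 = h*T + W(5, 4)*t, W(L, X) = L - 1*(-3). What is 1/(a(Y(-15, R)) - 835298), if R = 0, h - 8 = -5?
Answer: -1/818288 ≈ -1.2221e-6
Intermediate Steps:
h = 3 (h = 8 - 5 = 3)
W(L, X) = 3 + L (W(L, X) = L + 3 = 3 + L)
Y(T, t) = -24*t - 9*T (Y(T, t) = -3*(3*T + (3 + 5)*t) = -3*(3*T + 8*t) = -24*t - 9*T)
a(s) = s*(-9 + s) (a(s) = (-9 + s)*s = s*(-9 + s))
1/(a(Y(-15, R)) - 835298) = 1/((-24*0 - 9*(-15))*(-9 + (-24*0 - 9*(-15))) - 835298) = 1/((0 + 135)*(-9 + (0 + 135)) - 835298) = 1/(135*(-9 + 135) - 835298) = 1/(135*126 - 835298) = 1/(17010 - 835298) = 1/(-818288) = -1/818288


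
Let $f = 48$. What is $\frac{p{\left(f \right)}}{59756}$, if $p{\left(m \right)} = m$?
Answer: $\frac{12}{14939} \approx 0.00080327$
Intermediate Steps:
$\frac{p{\left(f \right)}}{59756} = \frac{48}{59756} = 48 \cdot \frac{1}{59756} = \frac{12}{14939}$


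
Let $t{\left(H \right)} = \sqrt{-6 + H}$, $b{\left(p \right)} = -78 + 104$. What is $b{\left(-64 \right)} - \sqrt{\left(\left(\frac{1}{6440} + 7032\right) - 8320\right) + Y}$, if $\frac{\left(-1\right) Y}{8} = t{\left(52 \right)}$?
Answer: $26 - \frac{\sqrt{-13354497590 - 82947200 \sqrt{46}}}{3220} \approx 26.0 - 36.637 i$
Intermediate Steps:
$b{\left(p \right)} = 26$
$Y = - 8 \sqrt{46}$ ($Y = - 8 \sqrt{-6 + 52} = - 8 \sqrt{46} \approx -54.259$)
$b{\left(-64 \right)} - \sqrt{\left(\left(\frac{1}{6440} + 7032\right) - 8320\right) + Y} = 26 - \sqrt{\left(\left(\frac{1}{6440} + 7032\right) - 8320\right) - 8 \sqrt{46}} = 26 - \sqrt{\left(\frac{45286081}{6440} - 8320\right) - 8 \sqrt{46}} = 26 - \sqrt{- \frac{8294719}{6440} - 8 \sqrt{46}}$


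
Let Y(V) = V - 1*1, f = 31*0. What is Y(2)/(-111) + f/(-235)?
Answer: -1/111 ≈ -0.0090090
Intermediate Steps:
f = 0
Y(V) = -1 + V (Y(V) = V - 1 = -1 + V)
Y(2)/(-111) + f/(-235) = (-1 + 2)/(-111) + 0/(-235) = 1*(-1/111) + 0*(-1/235) = -1/111 + 0 = -1/111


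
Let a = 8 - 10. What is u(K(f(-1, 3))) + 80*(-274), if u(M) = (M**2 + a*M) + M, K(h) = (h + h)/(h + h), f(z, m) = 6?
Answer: -21920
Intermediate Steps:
a = -2
K(h) = 1 (K(h) = (2*h)/((2*h)) = (2*h)*(1/(2*h)) = 1)
u(M) = M**2 - M (u(M) = (M**2 - 2*M) + M = M**2 - M)
u(K(f(-1, 3))) + 80*(-274) = 1*(-1 + 1) + 80*(-274) = 1*0 - 21920 = 0 - 21920 = -21920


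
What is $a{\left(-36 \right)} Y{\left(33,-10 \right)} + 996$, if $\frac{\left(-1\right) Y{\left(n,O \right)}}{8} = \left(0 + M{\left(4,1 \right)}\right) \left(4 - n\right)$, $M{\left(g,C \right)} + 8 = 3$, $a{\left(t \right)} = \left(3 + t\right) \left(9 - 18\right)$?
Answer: $-343524$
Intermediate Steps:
$a{\left(t \right)} = -27 - 9 t$ ($a{\left(t \right)} = \left(3 + t\right) \left(-9\right) = -27 - 9 t$)
$M{\left(g,C \right)} = -5$ ($M{\left(g,C \right)} = -8 + 3 = -5$)
$Y{\left(n,O \right)} = 160 - 40 n$ ($Y{\left(n,O \right)} = - 8 \left(0 - 5\right) \left(4 - n\right) = - 8 \left(- 5 \left(4 - n\right)\right) = - 8 \left(-20 + 5 n\right) = 160 - 40 n$)
$a{\left(-36 \right)} Y{\left(33,-10 \right)} + 996 = \left(-27 - -324\right) \left(160 - 1320\right) + 996 = \left(-27 + 324\right) \left(160 - 1320\right) + 996 = 297 \left(-1160\right) + 996 = -344520 + 996 = -343524$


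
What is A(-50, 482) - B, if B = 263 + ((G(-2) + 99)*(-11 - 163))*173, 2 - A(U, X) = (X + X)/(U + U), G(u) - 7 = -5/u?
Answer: 81645391/25 ≈ 3.2658e+6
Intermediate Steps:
G(u) = 7 - 5/u
A(U, X) = 2 - X/U (A(U, X) = 2 - (X + X)/(U + U) = 2 - 2*X/(2*U) = 2 - 2*X*1/(2*U) = 2 - X/U)
B = -3265804 (B = 263 + (((7 - 5/(-2)) + 99)*(-11 - 163))*173 = 263 + (((7 - 5*(-½)) + 99)*(-174))*173 = 263 + (((7 + 5/2) + 99)*(-174))*173 = 263 + ((19/2 + 99)*(-174))*173 = 263 + ((217/2)*(-174))*173 = 263 - 18879*173 = 263 - 3266067 = -3265804)
A(-50, 482) - B = (2 - 1*482/(-50)) - 1*(-3265804) = (2 - 1*482*(-1/50)) + 3265804 = (2 + 241/25) + 3265804 = 291/25 + 3265804 = 81645391/25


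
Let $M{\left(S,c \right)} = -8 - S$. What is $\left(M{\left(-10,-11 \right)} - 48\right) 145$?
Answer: $-6670$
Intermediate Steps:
$\left(M{\left(-10,-11 \right)} - 48\right) 145 = \left(\left(-8 - -10\right) - 48\right) 145 = \left(\left(-8 + 10\right) - 48\right) 145 = \left(2 - 48\right) 145 = \left(-46\right) 145 = -6670$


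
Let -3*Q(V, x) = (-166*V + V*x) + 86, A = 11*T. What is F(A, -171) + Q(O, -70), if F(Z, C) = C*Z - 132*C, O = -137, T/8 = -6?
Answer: 102054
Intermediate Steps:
T = -48 (T = 8*(-6) = -48)
A = -528 (A = 11*(-48) = -528)
F(Z, C) = -132*C + C*Z
Q(V, x) = -86/3 + 166*V/3 - V*x/3 (Q(V, x) = -((-166*V + V*x) + 86)/3 = -(86 - 166*V + V*x)/3 = -86/3 + 166*V/3 - V*x/3)
F(A, -171) + Q(O, -70) = -171*(-132 - 528) + (-86/3 + (166/3)*(-137) - 1/3*(-137)*(-70)) = -171*(-660) + (-86/3 - 22742/3 - 9590/3) = 112860 - 10806 = 102054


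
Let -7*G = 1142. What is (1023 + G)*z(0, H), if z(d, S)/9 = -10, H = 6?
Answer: -541710/7 ≈ -77387.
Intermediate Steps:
z(d, S) = -90 (z(d, S) = 9*(-10) = -90)
G = -1142/7 (G = -1/7*1142 = -1142/7 ≈ -163.14)
(1023 + G)*z(0, H) = (1023 - 1142/7)*(-90) = (6019/7)*(-90) = -541710/7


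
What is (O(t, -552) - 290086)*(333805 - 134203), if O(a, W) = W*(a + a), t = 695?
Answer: -211052368332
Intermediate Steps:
O(a, W) = 2*W*a (O(a, W) = W*(2*a) = 2*W*a)
(O(t, -552) - 290086)*(333805 - 134203) = (2*(-552)*695 - 290086)*(333805 - 134203) = (-767280 - 290086)*199602 = -1057366*199602 = -211052368332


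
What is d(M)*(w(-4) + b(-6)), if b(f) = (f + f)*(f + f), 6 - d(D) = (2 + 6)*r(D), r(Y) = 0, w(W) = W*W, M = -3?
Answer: 960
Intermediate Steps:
w(W) = W**2
d(D) = 6 (d(D) = 6 - (2 + 6)*0 = 6 - 8*0 = 6 - 1*0 = 6 + 0 = 6)
b(f) = 4*f**2 (b(f) = (2*f)*(2*f) = 4*f**2)
d(M)*(w(-4) + b(-6)) = 6*((-4)**2 + 4*(-6)**2) = 6*(16 + 4*36) = 6*(16 + 144) = 6*160 = 960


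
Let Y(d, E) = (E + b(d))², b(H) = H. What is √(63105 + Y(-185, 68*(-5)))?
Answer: √338730 ≈ 582.00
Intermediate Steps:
Y(d, E) = (E + d)²
√(63105 + Y(-185, 68*(-5))) = √(63105 + (68*(-5) - 185)²) = √(63105 + (-340 - 185)²) = √(63105 + (-525)²) = √(63105 + 275625) = √338730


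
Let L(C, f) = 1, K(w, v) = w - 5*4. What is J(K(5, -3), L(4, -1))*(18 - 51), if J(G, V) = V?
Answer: -33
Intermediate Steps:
K(w, v) = -20 + w (K(w, v) = w - 20 = -20 + w)
J(K(5, -3), L(4, -1))*(18 - 51) = 1*(18 - 51) = 1*(-33) = -33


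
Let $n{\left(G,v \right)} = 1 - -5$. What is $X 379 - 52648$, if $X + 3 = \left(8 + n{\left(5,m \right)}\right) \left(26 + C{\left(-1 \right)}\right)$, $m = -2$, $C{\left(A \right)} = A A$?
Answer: $89477$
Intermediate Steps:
$C{\left(A \right)} = A^{2}$
$n{\left(G,v \right)} = 6$ ($n{\left(G,v \right)} = 1 + 5 = 6$)
$X = 375$ ($X = -3 + \left(8 + 6\right) \left(26 + \left(-1\right)^{2}\right) = -3 + 14 \left(26 + 1\right) = -3 + 14 \cdot 27 = -3 + 378 = 375$)
$X 379 - 52648 = 375 \cdot 379 - 52648 = 142125 - 52648 = 89477$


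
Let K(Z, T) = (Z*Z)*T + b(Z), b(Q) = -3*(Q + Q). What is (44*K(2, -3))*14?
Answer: -14784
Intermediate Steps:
b(Q) = -6*Q
K(Z, T) = -6*Z + T*Z**2 (K(Z, T) = (Z*Z)*T - 6*Z = Z**2*T - 6*Z = T*Z**2 - 6*Z = -6*Z + T*Z**2)
(44*K(2, -3))*14 = (44*(2*(-6 - 3*2)))*14 = (44*(2*(-6 - 6)))*14 = (44*(2*(-12)))*14 = (44*(-24))*14 = -1056*14 = -14784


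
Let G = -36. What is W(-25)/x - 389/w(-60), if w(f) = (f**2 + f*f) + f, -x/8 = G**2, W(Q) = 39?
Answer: -119767/2056320 ≈ -0.058243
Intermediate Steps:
x = -10368 (x = -8*(-36)**2 = -8*1296 = -10368)
w(f) = f + 2*f**2 (w(f) = (f**2 + f**2) + f = 2*f**2 + f = f + 2*f**2)
W(-25)/x - 389/w(-60) = 39/(-10368) - 389*(-1/(60*(1 + 2*(-60)))) = 39*(-1/10368) - 389*(-1/(60*(1 - 120))) = -13/3456 - 389/((-60*(-119))) = -13/3456 - 389/7140 = -119767/2056320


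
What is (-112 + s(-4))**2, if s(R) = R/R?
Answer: 12321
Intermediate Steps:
s(R) = 1
(-112 + s(-4))**2 = (-112 + 1)**2 = (-111)**2 = 12321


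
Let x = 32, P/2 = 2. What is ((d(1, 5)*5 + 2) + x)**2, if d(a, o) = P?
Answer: 2916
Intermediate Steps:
P = 4 (P = 2*2 = 4)
d(a, o) = 4
((d(1, 5)*5 + 2) + x)**2 = ((4*5 + 2) + 32)**2 = ((20 + 2) + 32)**2 = (22 + 32)**2 = 54**2 = 2916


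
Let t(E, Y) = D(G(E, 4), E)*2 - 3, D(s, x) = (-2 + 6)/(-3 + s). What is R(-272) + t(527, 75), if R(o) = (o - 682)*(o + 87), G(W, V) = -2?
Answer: 882427/5 ≈ 1.7649e+5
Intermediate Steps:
D(s, x) = 4/(-3 + s)
t(E, Y) = -23/5 (t(E, Y) = (4/(-3 - 2))*2 - 3 = (4/(-5))*2 - 3 = (4*(-⅕))*2 - 3 = -⅘*2 - 3 = -8/5 - 3 = -23/5)
R(o) = (-682 + o)*(87 + o)
R(-272) + t(527, 75) = (-59334 + (-272)² - 595*(-272)) - 23/5 = (-59334 + 73984 + 161840) - 23/5 = 176490 - 23/5 = 882427/5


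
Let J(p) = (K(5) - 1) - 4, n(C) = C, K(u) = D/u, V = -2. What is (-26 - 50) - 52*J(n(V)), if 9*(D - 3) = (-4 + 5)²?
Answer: 6824/45 ≈ 151.64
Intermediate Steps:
D = 28/9 (D = 3 + (-4 + 5)²/9 = 3 + (⅑)*1² = 3 + (⅑)*1 = 3 + ⅑ = 28/9 ≈ 3.1111)
K(u) = 28/(9*u)
J(p) = -197/45 (J(p) = ((28/9)/5 - 1) - 4 = ((28/9)*(⅕) - 1) - 4 = (28/45 - 1) - 4 = -17/45 - 4 = -197/45)
(-26 - 50) - 52*J(n(V)) = (-26 - 50) - 52*(-197/45) = -76 + 10244/45 = 6824/45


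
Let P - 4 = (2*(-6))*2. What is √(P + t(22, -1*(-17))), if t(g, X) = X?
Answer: I*√3 ≈ 1.732*I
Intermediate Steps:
P = -20 (P = 4 + (2*(-6))*2 = 4 - 12*2 = 4 - 24 = -20)
√(P + t(22, -1*(-17))) = √(-20 - 1*(-17)) = √(-20 + 17) = √(-3) = I*√3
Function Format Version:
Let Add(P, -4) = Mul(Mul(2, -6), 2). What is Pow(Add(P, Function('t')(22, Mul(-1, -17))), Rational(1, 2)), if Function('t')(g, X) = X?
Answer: Mul(I, Pow(3, Rational(1, 2))) ≈ Mul(1.7320, I)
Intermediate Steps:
P = -20 (P = Add(4, Mul(Mul(2, -6), 2)) = Add(4, Mul(-12, 2)) = Add(4, -24) = -20)
Pow(Add(P, Function('t')(22, Mul(-1, -17))), Rational(1, 2)) = Pow(Add(-20, Mul(-1, -17)), Rational(1, 2)) = Pow(Add(-20, 17), Rational(1, 2)) = Pow(-3, Rational(1, 2)) = Mul(I, Pow(3, Rational(1, 2)))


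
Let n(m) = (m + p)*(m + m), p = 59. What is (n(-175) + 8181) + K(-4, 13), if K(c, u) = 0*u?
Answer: 48781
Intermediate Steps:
K(c, u) = 0
n(m) = 2*m*(59 + m) (n(m) = (m + 59)*(m + m) = (59 + m)*(2*m) = 2*m*(59 + m))
(n(-175) + 8181) + K(-4, 13) = (2*(-175)*(59 - 175) + 8181) + 0 = (2*(-175)*(-116) + 8181) + 0 = (40600 + 8181) + 0 = 48781 + 0 = 48781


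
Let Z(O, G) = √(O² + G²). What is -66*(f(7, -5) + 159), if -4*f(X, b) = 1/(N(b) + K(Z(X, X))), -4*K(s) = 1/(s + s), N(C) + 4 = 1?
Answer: -592665282/56447 + 924*√2/56447 ≈ -10499.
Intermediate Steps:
N(C) = -3 (N(C) = -4 + 1 = -3)
Z(O, G) = √(G² + O²)
K(s) = -1/(8*s) (K(s) = -1/(4*(s + s)) = -1/(2*s)/4 = -1/(8*s))
f(X, b) = -1/(4*(-3 - √2/(16*√(X²)))) (f(X, b) = -1/(4*(-3 - 1/(8*√(X² + X²)))) = -1/(4*(-3 - √2/(2*√(X²))/8)) = -1/(4*(-3 - √2/(16*√(X²)))))
-66*(f(7, -5) + 159) = -66*(4*√(7²)/(√2 + 48*√(7²)) + 159) = -66*(4*√49/(√2 + 48*√49) + 159) = -66*(4*7/(√2 + 48*7) + 159) = -66*(4*7/(√2 + 336) + 159) = -66*(4*7/(336 + √2) + 159) = -66*(28/(336 + √2) + 159) = -66*(159 + 28/(336 + √2)) = -10494 - 1848/(336 + √2)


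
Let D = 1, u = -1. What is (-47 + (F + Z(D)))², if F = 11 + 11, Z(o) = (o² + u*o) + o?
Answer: 576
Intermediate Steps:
Z(o) = o² (Z(o) = (o² - o) + o = o²)
F = 22
(-47 + (F + Z(D)))² = (-47 + (22 + 1²))² = (-47 + (22 + 1))² = (-47 + 23)² = (-24)² = 576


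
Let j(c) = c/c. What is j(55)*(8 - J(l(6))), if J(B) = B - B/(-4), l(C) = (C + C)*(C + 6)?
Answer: -172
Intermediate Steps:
l(C) = 2*C*(6 + C) (l(C) = (2*C)*(6 + C) = 2*C*(6 + C))
j(c) = 1
J(B) = 5*B/4 (J(B) = B - B*(-1)/4 = B - (-1)*B/4 = B + B/4 = 5*B/4)
j(55)*(8 - J(l(6))) = 1*(8 - 5*2*6*(6 + 6)/4) = 1*(8 - 5*2*6*12/4) = 1*(8 - 5*144/4) = 1*(8 - 1*180) = 1*(8 - 180) = 1*(-172) = -172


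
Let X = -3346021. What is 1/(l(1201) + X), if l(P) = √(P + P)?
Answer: -3346021/11195856530039 - √2402/11195856530039 ≈ -2.9887e-7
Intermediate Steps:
l(P) = √2*√P (l(P) = √(2*P) = √2*√P)
1/(l(1201) + X) = 1/(√2*√1201 - 3346021) = 1/(√2402 - 3346021) = 1/(-3346021 + √2402)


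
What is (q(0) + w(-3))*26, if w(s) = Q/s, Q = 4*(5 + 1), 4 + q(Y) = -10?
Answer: -572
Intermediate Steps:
q(Y) = -14 (q(Y) = -4 - 10 = -14)
Q = 24 (Q = 4*6 = 24)
w(s) = 24/s
(q(0) + w(-3))*26 = (-14 + 24/(-3))*26 = (-14 + 24*(-⅓))*26 = (-14 - 8)*26 = -22*26 = -572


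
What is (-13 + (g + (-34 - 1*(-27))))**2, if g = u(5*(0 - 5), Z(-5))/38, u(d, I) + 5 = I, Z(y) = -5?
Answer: 148225/361 ≈ 410.60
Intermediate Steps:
u(d, I) = -5 + I
g = -5/19 (g = (-5 - 5)/38 = -10*1/38 = -5/19 ≈ -0.26316)
(-13 + (g + (-34 - 1*(-27))))**2 = (-13 + (-5/19 + (-34 - 1*(-27))))**2 = (-13 + (-5/19 + (-34 + 27)))**2 = (-13 + (-5/19 - 7))**2 = (-13 - 138/19)**2 = (-385/19)**2 = 148225/361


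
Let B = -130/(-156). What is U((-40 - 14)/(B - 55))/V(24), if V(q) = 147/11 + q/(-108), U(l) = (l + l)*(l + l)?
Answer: 41570496/137418125 ≈ 0.30251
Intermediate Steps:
B = ⅚ (B = -130*(-1/156) = ⅚ ≈ 0.83333)
U(l) = 4*l² (U(l) = (2*l)*(2*l) = 4*l²)
V(q) = 147/11 - q/108 (V(q) = 147*(1/11) + q*(-1/108) = 147/11 - q/108)
U((-40 - 14)/(B - 55))/V(24) = (4*((-40 - 14)/(⅚ - 55))²)/(147/11 - 1/108*24) = (4*(-54/(-325/6))²)/(147/11 - 2/9) = (4*(-54*(-6/325))²)/(1301/99) = (4*(324/325)²)*(99/1301) = (4*(104976/105625))*(99/1301) = (419904/105625)*(99/1301) = 41570496/137418125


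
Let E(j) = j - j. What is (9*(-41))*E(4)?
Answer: 0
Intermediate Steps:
E(j) = 0
(9*(-41))*E(4) = (9*(-41))*0 = -369*0 = 0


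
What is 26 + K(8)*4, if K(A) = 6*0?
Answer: 26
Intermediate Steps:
K(A) = 0
26 + K(8)*4 = 26 + 0*4 = 26 + 0 = 26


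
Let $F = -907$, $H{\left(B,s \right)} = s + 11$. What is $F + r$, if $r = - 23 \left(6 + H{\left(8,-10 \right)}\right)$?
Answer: $-1068$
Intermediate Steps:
$H{\left(B,s \right)} = 11 + s$
$r = -161$ ($r = - 23 \left(6 + \left(11 - 10\right)\right) = - 23 \left(6 + 1\right) = \left(-23\right) 7 = -161$)
$F + r = -907 - 161 = -1068$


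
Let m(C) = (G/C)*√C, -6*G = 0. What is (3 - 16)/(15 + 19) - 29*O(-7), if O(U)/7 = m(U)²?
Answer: -13/34 ≈ -0.38235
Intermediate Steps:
G = 0 (G = -⅙*0 = 0)
m(C) = 0 (m(C) = (0/C)*√C = 0*√C = 0)
O(U) = 0 (O(U) = 7*0² = 7*0 = 0)
(3 - 16)/(15 + 19) - 29*O(-7) = (3 - 16)/(15 + 19) - 29*0 = -13/34 + 0 = -13/34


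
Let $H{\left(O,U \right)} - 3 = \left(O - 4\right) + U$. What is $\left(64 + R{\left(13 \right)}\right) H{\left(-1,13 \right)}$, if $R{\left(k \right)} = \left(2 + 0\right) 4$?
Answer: $792$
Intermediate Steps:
$R{\left(k \right)} = 8$ ($R{\left(k \right)} = 2 \cdot 4 = 8$)
$H{\left(O,U \right)} = -1 + O + U$ ($H{\left(O,U \right)} = 3 + \left(\left(O - 4\right) + U\right) = 3 + \left(\left(-4 + O\right) + U\right) = 3 + \left(-4 + O + U\right) = -1 + O + U$)
$\left(64 + R{\left(13 \right)}\right) H{\left(-1,13 \right)} = \left(64 + 8\right) \left(-1 - 1 + 13\right) = 72 \cdot 11 = 792$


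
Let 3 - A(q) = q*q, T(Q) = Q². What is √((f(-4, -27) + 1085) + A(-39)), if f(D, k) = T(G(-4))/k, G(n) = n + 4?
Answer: I*√433 ≈ 20.809*I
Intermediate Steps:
G(n) = 4 + n
f(D, k) = 0 (f(D, k) = (4 - 4)²/k = 0²/k = 0/k = 0)
A(q) = 3 - q² (A(q) = 3 - q*q = 3 - q²)
√((f(-4, -27) + 1085) + A(-39)) = √((0 + 1085) + (3 - 1*(-39)²)) = √(1085 + (3 - 1*1521)) = √(1085 + (3 - 1521)) = √(1085 - 1518) = √(-433) = I*√433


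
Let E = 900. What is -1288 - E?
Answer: -2188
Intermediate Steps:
-1288 - E = -1288 - 1*900 = -1288 - 900 = -2188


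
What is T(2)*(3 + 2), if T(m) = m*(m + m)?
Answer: 40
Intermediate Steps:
T(m) = 2*m² (T(m) = m*(2*m) = 2*m²)
T(2)*(3 + 2) = (2*2²)*(3 + 2) = (2*4)*5 = 8*5 = 40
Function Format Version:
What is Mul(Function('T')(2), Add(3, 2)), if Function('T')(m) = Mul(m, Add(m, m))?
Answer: 40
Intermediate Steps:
Function('T')(m) = Mul(2, Pow(m, 2)) (Function('T')(m) = Mul(m, Mul(2, m)) = Mul(2, Pow(m, 2)))
Mul(Function('T')(2), Add(3, 2)) = Mul(Mul(2, Pow(2, 2)), Add(3, 2)) = Mul(Mul(2, 4), 5) = Mul(8, 5) = 40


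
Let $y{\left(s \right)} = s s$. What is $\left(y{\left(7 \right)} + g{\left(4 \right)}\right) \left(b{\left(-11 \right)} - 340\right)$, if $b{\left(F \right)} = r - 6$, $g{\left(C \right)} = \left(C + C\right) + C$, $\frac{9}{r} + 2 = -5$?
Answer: $- \frac{148291}{7} \approx -21184.0$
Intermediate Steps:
$r = - \frac{9}{7}$ ($r = \frac{9}{-2 - 5} = \frac{9}{-7} = 9 \left(- \frac{1}{7}\right) = - \frac{9}{7} \approx -1.2857$)
$g{\left(C \right)} = 3 C$ ($g{\left(C \right)} = 2 C + C = 3 C$)
$b{\left(F \right)} = - \frac{51}{7}$ ($b{\left(F \right)} = - \frac{9}{7} - 6 = - \frac{51}{7}$)
$y{\left(s \right)} = s^{2}$
$\left(y{\left(7 \right)} + g{\left(4 \right)}\right) \left(b{\left(-11 \right)} - 340\right) = \left(7^{2} + 3 \cdot 4\right) \left(- \frac{51}{7} - 340\right) = \left(49 + 12\right) \left(- \frac{2431}{7}\right) = 61 \left(- \frac{2431}{7}\right) = - \frac{148291}{7}$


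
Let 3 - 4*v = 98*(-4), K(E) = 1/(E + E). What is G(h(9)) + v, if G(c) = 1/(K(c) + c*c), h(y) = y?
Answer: 576377/5836 ≈ 98.762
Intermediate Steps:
K(E) = 1/(2*E)
v = 395/4 (v = 3/4 - 49*(-4)/2 = 3/4 - 1/4*(-392) = 3/4 + 98 = 395/4 ≈ 98.750)
G(c) = 1/(c**2 + 1/(2*c)) (G(c) = 1/(1/(2*c) + c*c) = 1/(1/(2*c) + c**2) = 1/(c**2 + 1/(2*c)))
G(h(9)) + v = 2*9/(1 + 2*9**3) + 395/4 = 2*9/(1 + 2*729) + 395/4 = 2*9/(1 + 1458) + 395/4 = 2*9/1459 + 395/4 = 2*9*(1/1459) + 395/4 = 18/1459 + 395/4 = 576377/5836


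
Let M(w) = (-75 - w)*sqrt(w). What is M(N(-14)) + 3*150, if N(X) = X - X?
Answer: 450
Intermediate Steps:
N(X) = 0
M(w) = sqrt(w)*(-75 - w)
M(N(-14)) + 3*150 = sqrt(0)*(-75 - 1*0) + 3*150 = 0*(-75 + 0) + 450 = 0*(-75) + 450 = 0 + 450 = 450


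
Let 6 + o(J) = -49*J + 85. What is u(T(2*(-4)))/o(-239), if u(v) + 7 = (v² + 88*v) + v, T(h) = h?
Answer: -1/18 ≈ -0.055556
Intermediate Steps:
o(J) = 79 - 49*J (o(J) = -6 + (-49*J + 85) = -6 + (85 - 49*J) = 79 - 49*J)
u(v) = -7 + v² + 89*v (u(v) = -7 + ((v² + 88*v) + v) = -7 + (v² + 89*v) = -7 + v² + 89*v)
u(T(2*(-4)))/o(-239) = (-7 + (2*(-4))² + 89*(2*(-4)))/(79 - 49*(-239)) = (-7 + (-8)² + 89*(-8))/(79 + 11711) = (-7 + 64 - 712)/11790 = -655*1/11790 = -1/18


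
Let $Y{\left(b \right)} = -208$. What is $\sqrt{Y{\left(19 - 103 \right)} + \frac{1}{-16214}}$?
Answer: $\frac{i \sqrt{451916742}}{1474} \approx 14.422 i$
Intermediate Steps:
$\sqrt{Y{\left(19 - 103 \right)} + \frac{1}{-16214}} = \sqrt{-208 + \frac{1}{-16214}} = \sqrt{-208 - \frac{1}{16214}} = \sqrt{- \frac{3372513}{16214}} = \frac{i \sqrt{451916742}}{1474}$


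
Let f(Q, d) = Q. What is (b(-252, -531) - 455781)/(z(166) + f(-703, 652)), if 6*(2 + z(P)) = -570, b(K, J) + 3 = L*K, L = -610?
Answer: 18879/50 ≈ 377.58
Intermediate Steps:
b(K, J) = -3 - 610*K
z(P) = -97 (z(P) = -2 + (⅙)*(-570) = -2 - 95 = -97)
(b(-252, -531) - 455781)/(z(166) + f(-703, 652)) = ((-3 - 610*(-252)) - 455781)/(-97 - 703) = ((-3 + 153720) - 455781)/(-800) = (153717 - 455781)*(-1/800) = -302064*(-1/800) = 18879/50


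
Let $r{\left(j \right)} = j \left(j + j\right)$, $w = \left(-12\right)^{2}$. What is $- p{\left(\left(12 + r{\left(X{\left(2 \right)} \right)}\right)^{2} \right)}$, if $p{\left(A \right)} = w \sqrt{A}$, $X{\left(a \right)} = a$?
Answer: $-2880$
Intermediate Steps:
$w = 144$
$r{\left(j \right)} = 2 j^{2}$ ($r{\left(j \right)} = j 2 j = 2 j^{2}$)
$p{\left(A \right)} = 144 \sqrt{A}$
$- p{\left(\left(12 + r{\left(X{\left(2 \right)} \right)}\right)^{2} \right)} = - 144 \sqrt{\left(12 + 2 \cdot 2^{2}\right)^{2}} = - 144 \sqrt{\left(12 + 2 \cdot 4\right)^{2}} = - 144 \sqrt{\left(12 + 8\right)^{2}} = - 144 \sqrt{20^{2}} = - 144 \sqrt{400} = - 144 \cdot 20 = \left(-1\right) 2880 = -2880$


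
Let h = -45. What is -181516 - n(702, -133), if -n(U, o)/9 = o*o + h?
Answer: -22720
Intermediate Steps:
n(U, o) = 405 - 9*o**2 (n(U, o) = -9*(o*o - 45) = -9*(o**2 - 45) = -9*(-45 + o**2) = 405 - 9*o**2)
-181516 - n(702, -133) = -181516 - (405 - 9*(-133)**2) = -181516 - (405 - 9*17689) = -181516 - (405 - 159201) = -181516 - 1*(-158796) = -181516 + 158796 = -22720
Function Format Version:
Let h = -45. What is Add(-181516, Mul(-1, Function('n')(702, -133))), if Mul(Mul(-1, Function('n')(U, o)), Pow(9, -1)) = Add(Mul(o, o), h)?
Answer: -22720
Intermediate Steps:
Function('n')(U, o) = Add(405, Mul(-9, Pow(o, 2))) (Function('n')(U, o) = Mul(-9, Add(Mul(o, o), -45)) = Mul(-9, Add(Pow(o, 2), -45)) = Mul(-9, Add(-45, Pow(o, 2))) = Add(405, Mul(-9, Pow(o, 2))))
Add(-181516, Mul(-1, Function('n')(702, -133))) = Add(-181516, Mul(-1, Add(405, Mul(-9, Pow(-133, 2))))) = Add(-181516, Mul(-1, Add(405, Mul(-9, 17689)))) = Add(-181516, Mul(-1, Add(405, -159201))) = Add(-181516, Mul(-1, -158796)) = Add(-181516, 158796) = -22720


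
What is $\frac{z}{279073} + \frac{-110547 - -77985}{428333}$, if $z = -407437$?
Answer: $- \frac{183605887547}{119536175309} \approx -1.536$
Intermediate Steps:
$\frac{z}{279073} + \frac{-110547 - -77985}{428333} = - \frac{407437}{279073} + \frac{-110547 - -77985}{428333} = \left(-407437\right) \frac{1}{279073} + \left(-110547 + 77985\right) \frac{1}{428333} = - \frac{407437}{279073} - \frac{32562}{428333} = - \frac{183605887547}{119536175309}$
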